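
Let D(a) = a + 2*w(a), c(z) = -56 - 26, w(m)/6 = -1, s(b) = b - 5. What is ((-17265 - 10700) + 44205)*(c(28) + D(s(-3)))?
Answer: -1656480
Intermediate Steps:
s(b) = -5 + b
w(m) = -6 (w(m) = 6*(-1) = -6)
c(z) = -82
D(a) = -12 + a (D(a) = a + 2*(-6) = a - 12 = -12 + a)
((-17265 - 10700) + 44205)*(c(28) + D(s(-3))) = ((-17265 - 10700) + 44205)*(-82 + (-12 + (-5 - 3))) = (-27965 + 44205)*(-82 + (-12 - 8)) = 16240*(-82 - 20) = 16240*(-102) = -1656480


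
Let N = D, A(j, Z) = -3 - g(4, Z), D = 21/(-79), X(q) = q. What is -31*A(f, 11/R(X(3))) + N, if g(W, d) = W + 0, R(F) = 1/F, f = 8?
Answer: 17122/79 ≈ 216.73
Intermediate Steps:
R(F) = 1/F
D = -21/79 (D = 21*(-1/79) = -21/79 ≈ -0.26582)
g(W, d) = W
A(j, Z) = -7 (A(j, Z) = -3 - 1*4 = -3 - 4 = -7)
N = -21/79 ≈ -0.26582
-31*A(f, 11/R(X(3))) + N = -31*(-7) - 21/79 = 217 - 21/79 = 17122/79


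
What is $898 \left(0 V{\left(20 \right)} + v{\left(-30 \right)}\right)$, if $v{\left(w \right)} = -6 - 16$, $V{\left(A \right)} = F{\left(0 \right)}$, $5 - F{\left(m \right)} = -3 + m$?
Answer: $-19756$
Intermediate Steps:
$F{\left(m \right)} = 8 - m$ ($F{\left(m \right)} = 5 - \left(-3 + m\right) = 8 - m$)
$V{\left(A \right)} = 8$ ($V{\left(A \right)} = 8 - 0 = 8 + 0 = 8$)
$v{\left(w \right)} = -22$
$898 \left(0 V{\left(20 \right)} + v{\left(-30 \right)}\right) = 898 \left(0 \cdot 8 - 22\right) = 898 \left(0 - 22\right) = 898 \left(-22\right) = -19756$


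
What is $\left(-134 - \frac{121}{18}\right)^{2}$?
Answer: $\frac{6416089}{324} \approx 19803.0$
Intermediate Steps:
$\left(-134 - \frac{121}{18}\right)^{2} = \left(- \frac{2533}{18}\right)^{2} = \frac{6416089}{324}$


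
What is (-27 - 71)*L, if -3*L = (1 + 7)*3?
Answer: 784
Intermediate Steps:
L = -8 (L = -(1 + 7)*3/3 = -8*3/3 = -⅓*24 = -8)
(-27 - 71)*L = (-27 - 71)*(-8) = -98*(-8) = 784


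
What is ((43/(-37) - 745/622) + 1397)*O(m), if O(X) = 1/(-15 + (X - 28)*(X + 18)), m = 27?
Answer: -10698749/460280 ≈ -23.244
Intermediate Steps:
O(X) = 1/(-15 + (-28 + X)*(18 + X))
((43/(-37) - 745/622) + 1397)*O(m) = ((43/(-37) - 745/622) + 1397)/(-519 + 27² - 10*27) = ((43*(-1/37) - 745*1/622) + 1397)/(-519 + 729 - 270) = ((-43/37 - 745/622) + 1397)/(-60) = (-54311/23014 + 1397)*(-1/60) = (32096247/23014)*(-1/60) = -10698749/460280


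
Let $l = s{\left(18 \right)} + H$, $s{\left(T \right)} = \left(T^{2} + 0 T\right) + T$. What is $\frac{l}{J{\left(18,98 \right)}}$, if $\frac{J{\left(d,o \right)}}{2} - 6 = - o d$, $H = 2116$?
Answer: $- \frac{1229}{1758} \approx -0.69909$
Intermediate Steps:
$s{\left(T \right)} = T + T^{2}$ ($s{\left(T \right)} = \left(T^{2} + 0\right) + T = T^{2} + T = T + T^{2}$)
$J{\left(d,o \right)} = 12 - 2 d o$ ($J{\left(d,o \right)} = 12 + 2 - o d = 12 + 2 \left(- d o\right) = 12 - 2 d o$)
$l = 2458$ ($l = 18 \left(1 + 18\right) + 2116 = 18 \cdot 19 + 2116 = 342 + 2116 = 2458$)
$\frac{l}{J{\left(18,98 \right)}} = \frac{2458}{12 - 36 \cdot 98} = \frac{2458}{12 - 3528} = \frac{2458}{-3516} = 2458 \left(- \frac{1}{3516}\right) = - \frac{1229}{1758}$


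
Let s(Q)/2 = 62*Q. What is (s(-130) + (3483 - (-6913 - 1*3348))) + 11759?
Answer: 9383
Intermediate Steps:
s(Q) = 124*Q (s(Q) = 2*(62*Q) = 124*Q)
(s(-130) + (3483 - (-6913 - 1*3348))) + 11759 = (124*(-130) + (3483 - (-6913 - 1*3348))) + 11759 = (-16120 + (3483 - (-6913 - 3348))) + 11759 = (-16120 + (3483 - 1*(-10261))) + 11759 = (-16120 + (3483 + 10261)) + 11759 = (-16120 + 13744) + 11759 = -2376 + 11759 = 9383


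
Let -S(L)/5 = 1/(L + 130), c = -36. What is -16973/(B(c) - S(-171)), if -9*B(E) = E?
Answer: -695893/159 ≈ -4376.7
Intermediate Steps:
B(E) = -E/9
S(L) = -5/(130 + L) (S(L) = -5/(L + 130) = -5/(130 + L))
-16973/(B(c) - S(-171)) = -16973/(-⅑*(-36) - (-5)/(130 - 171)) = -16973/(4 - (-5)/(-41)) = -16973/(4 - (-5)*(-1)/41) = -16973/(4 - 1*5/41) = -16973/(4 - 5/41) = -16973/159/41 = -16973*41/159 = -695893/159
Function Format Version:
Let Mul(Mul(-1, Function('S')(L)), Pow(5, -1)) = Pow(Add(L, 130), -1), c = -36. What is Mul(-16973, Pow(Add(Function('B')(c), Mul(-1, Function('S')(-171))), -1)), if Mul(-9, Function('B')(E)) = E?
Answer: Rational(-695893, 159) ≈ -4376.7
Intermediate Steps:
Function('B')(E) = Mul(Rational(-1, 9), E)
Function('S')(L) = Mul(-5, Pow(Add(130, L), -1)) (Function('S')(L) = Mul(-5, Pow(Add(L, 130), -1)) = Mul(-5, Pow(Add(130, L), -1)))
Mul(-16973, Pow(Add(Function('B')(c), Mul(-1, Function('S')(-171))), -1)) = Mul(-16973, Pow(Add(Mul(Rational(-1, 9), -36), Mul(-1, Mul(-5, Pow(Add(130, -171), -1)))), -1)) = Mul(-16973, Pow(Add(4, Mul(-1, Mul(-5, Pow(-41, -1)))), -1)) = Mul(-16973, Pow(Add(4, Mul(-1, Mul(-5, Rational(-1, 41)))), -1)) = Mul(-16973, Pow(Add(4, Mul(-1, Rational(5, 41))), -1)) = Mul(-16973, Pow(Add(4, Rational(-5, 41)), -1)) = Mul(-16973, Pow(Rational(159, 41), -1)) = Mul(-16973, Rational(41, 159)) = Rational(-695893, 159)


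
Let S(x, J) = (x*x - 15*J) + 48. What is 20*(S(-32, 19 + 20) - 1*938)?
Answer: -9020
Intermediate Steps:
S(x, J) = 48 + x**2 - 15*J (S(x, J) = (x**2 - 15*J) + 48 = 48 + x**2 - 15*J)
20*(S(-32, 19 + 20) - 1*938) = 20*((48 + (-32)**2 - 15*(19 + 20)) - 1*938) = 20*((48 + 1024 - 15*39) - 938) = 20*((48 + 1024 - 585) - 938) = 20*(487 - 938) = 20*(-451) = -9020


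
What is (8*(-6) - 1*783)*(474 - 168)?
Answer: -254286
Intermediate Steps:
(8*(-6) - 1*783)*(474 - 168) = (-48 - 783)*306 = -831*306 = -254286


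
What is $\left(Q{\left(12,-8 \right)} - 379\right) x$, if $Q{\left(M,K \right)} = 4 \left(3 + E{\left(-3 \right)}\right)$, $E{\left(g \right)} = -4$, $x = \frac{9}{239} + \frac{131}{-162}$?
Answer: $\frac{11432933}{38718} \approx 295.29$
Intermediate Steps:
$x = - \frac{29851}{38718}$ ($x = 9 \cdot \frac{1}{239} + 131 \left(- \frac{1}{162}\right) = \frac{9}{239} - \frac{131}{162} = - \frac{29851}{38718} \approx -0.77098$)
$Q{\left(M,K \right)} = -4$ ($Q{\left(M,K \right)} = 4 \left(3 - 4\right) = 4 \left(-1\right) = -4$)
$\left(Q{\left(12,-8 \right)} - 379\right) x = \left(-4 - 379\right) \left(- \frac{29851}{38718}\right) = \left(-383\right) \left(- \frac{29851}{38718}\right) = \frac{11432933}{38718}$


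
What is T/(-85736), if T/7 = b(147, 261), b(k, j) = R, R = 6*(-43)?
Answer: 129/6124 ≈ 0.021065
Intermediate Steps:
R = -258
b(k, j) = -258
T = -1806 (T = 7*(-258) = -1806)
T/(-85736) = -1806/(-85736) = -1806*(-1/85736) = 129/6124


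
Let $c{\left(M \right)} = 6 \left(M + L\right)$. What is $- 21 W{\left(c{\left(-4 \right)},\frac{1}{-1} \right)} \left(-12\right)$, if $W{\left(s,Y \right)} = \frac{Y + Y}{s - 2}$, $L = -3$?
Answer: $\frac{126}{11} \approx 11.455$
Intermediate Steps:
$c{\left(M \right)} = -18 + 6 M$ ($c{\left(M \right)} = 6 \left(M - 3\right) = 6 \left(-3 + M\right) = -18 + 6 M$)
$W{\left(s,Y \right)} = \frac{2 Y}{-2 + s}$
$- 21 W{\left(c{\left(-4 \right)},\frac{1}{-1} \right)} \left(-12\right) = - 21 \frac{2}{\left(-1\right) \left(-2 + \left(-18 + 6 \left(-4\right)\right)\right)} \left(-12\right) = - 21 \cdot 2 \left(-1\right) \frac{1}{-2 - 42} \left(-12\right) = - 21 \cdot 2 \left(-1\right) \frac{1}{-44} \left(-12\right) = - 21 \cdot 2 \left(-1\right) \left(- \frac{1}{44}\right) \left(-12\right) = \left(-21\right) \frac{1}{22} \left(-12\right) = \left(- \frac{21}{22}\right) \left(-12\right) = \frac{126}{11}$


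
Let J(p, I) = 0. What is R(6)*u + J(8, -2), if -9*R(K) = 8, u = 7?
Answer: -56/9 ≈ -6.2222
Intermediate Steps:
R(K) = -8/9 (R(K) = -1/9*8 = -8/9)
R(6)*u + J(8, -2) = -8/9*7 + 0 = -56/9 + 0 = -56/9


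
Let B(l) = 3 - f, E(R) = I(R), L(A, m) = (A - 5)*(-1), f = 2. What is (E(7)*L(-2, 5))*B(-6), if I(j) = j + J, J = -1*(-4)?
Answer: 77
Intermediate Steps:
J = 4
L(A, m) = 5 - A (L(A, m) = (-5 + A)*(-1) = 5 - A)
I(j) = 4 + j (I(j) = j + 4 = 4 + j)
E(R) = 4 + R
B(l) = 1 (B(l) = 3 - 1*2 = 3 - 2 = 1)
(E(7)*L(-2, 5))*B(-6) = ((4 + 7)*(5 - 1*(-2)))*1 = (11*(5 + 2))*1 = (11*7)*1 = 77*1 = 77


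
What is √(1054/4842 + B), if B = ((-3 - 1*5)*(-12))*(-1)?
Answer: I*√62378141/807 ≈ 9.7868*I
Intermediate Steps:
B = -96 (B = ((-3 - 5)*(-12))*(-1) = -8*(-12)*(-1) = 96*(-1) = -96)
√(1054/4842 + B) = √(1054/4842 - 96) = √(1054*(1/4842) - 96) = √(527/2421 - 96) = √(-231889/2421) = I*√62378141/807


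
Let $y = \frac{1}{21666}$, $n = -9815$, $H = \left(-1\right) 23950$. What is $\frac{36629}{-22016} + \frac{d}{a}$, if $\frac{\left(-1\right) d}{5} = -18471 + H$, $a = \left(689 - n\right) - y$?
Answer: $\frac{92837784454853}{5010393860608} \approx 18.529$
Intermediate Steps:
$H = -23950$
$y = \frac{1}{21666} \approx 4.6155 \cdot 10^{-5}$
$a = \frac{227579663}{21666}$ ($a = \left(689 - -9815\right) - \frac{1}{21666} = \left(689 + 9815\right) - \frac{1}{21666} = 10504 - \frac{1}{21666} = \frac{227579663}{21666} \approx 10504.0$)
$d = 212105$ ($d = - 5 \left(-18471 - 23950\right) = \left(-5\right) \left(-42421\right) = 212105$)
$\frac{36629}{-22016} + \frac{d}{a} = \frac{36629}{-22016} + \frac{212105}{\frac{227579663}{21666}} = 36629 \left(- \frac{1}{22016}\right) + 212105 \cdot \frac{21666}{227579663} = - \frac{36629}{22016} + \frac{4595466930}{227579663} = \frac{92837784454853}{5010393860608}$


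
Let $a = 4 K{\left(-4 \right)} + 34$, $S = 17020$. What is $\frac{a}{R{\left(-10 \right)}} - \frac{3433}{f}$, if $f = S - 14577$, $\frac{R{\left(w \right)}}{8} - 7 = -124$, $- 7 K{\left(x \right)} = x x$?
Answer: $- \frac{545669}{381108} \approx -1.4318$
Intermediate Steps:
$K{\left(x \right)} = - \frac{x^{2}}{7}$ ($K{\left(x \right)} = - \frac{x x}{7} = - \frac{x^{2}}{7}$)
$R{\left(w \right)} = -936$ ($R{\left(w \right)} = 56 + 8 \left(-124\right) = 56 - 992 = -936$)
$f = 2443$ ($f = 17020 - 14577 = 2443$)
$a = \frac{174}{7}$ ($a = 4 \left(- \frac{\left(-4\right)^{2}}{7}\right) + 34 = 4 \left(\left(- \frac{1}{7}\right) 16\right) + 34 = 4 \left(- \frac{16}{7}\right) + 34 = - \frac{64}{7} + 34 = \frac{174}{7} \approx 24.857$)
$\frac{a}{R{\left(-10 \right)}} - \frac{3433}{f} = \frac{174}{7 \left(-936\right)} - \frac{3433}{2443} = \frac{174}{7} \left(- \frac{1}{936}\right) - \frac{3433}{2443} = - \frac{29}{1092} - \frac{3433}{2443} = - \frac{545669}{381108}$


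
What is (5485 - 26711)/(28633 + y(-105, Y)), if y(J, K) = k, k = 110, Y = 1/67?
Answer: -21226/28743 ≈ -0.73848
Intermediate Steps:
Y = 1/67 ≈ 0.014925
y(J, K) = 110
(5485 - 26711)/(28633 + y(-105, Y)) = (5485 - 26711)/(28633 + 110) = -21226/28743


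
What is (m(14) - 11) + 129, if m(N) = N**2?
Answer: 314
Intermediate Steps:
(m(14) - 11) + 129 = (14**2 - 11) + 129 = (196 - 11) + 129 = 185 + 129 = 314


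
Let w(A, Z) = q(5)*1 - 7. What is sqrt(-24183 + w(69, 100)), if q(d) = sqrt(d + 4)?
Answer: 19*I*sqrt(67) ≈ 155.52*I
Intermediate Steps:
q(d) = sqrt(4 + d)
w(A, Z) = -4 (w(A, Z) = sqrt(4 + 5)*1 - 7 = sqrt(9)*1 - 7 = 3*1 - 7 = 3 - 7 = -4)
sqrt(-24183 + w(69, 100)) = sqrt(-24183 - 4) = sqrt(-24187) = 19*I*sqrt(67)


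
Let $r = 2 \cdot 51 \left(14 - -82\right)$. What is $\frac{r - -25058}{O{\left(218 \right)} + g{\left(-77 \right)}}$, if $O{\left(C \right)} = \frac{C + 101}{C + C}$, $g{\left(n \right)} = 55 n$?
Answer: $- \frac{15194600}{1846141} \approx -8.2305$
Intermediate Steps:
$r = 9792$ ($r = 102 \left(14 + 82\right) = 102 \cdot 96 = 9792$)
$O{\left(C \right)} = \frac{101 + C}{2 C}$
$\frac{r - -25058}{O{\left(218 \right)} + g{\left(-77 \right)}} = \frac{9792 - -25058}{\frac{101 + 218}{2 \cdot 218} + 55 \left(-77\right)} = \frac{9792 + 25058}{\frac{1}{2} \cdot \frac{1}{218} \cdot 319 - 4235} = \frac{34850}{\frac{319}{436} - 4235} = \frac{34850}{- \frac{1846141}{436}} = 34850 \left(- \frac{436}{1846141}\right) = - \frac{15194600}{1846141}$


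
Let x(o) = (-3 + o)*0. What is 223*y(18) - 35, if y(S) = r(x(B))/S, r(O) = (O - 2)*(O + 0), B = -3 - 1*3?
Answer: -35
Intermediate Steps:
B = -6 (B = -3 - 3 = -6)
x(o) = 0
r(O) = O*(-2 + O) (r(O) = (-2 + O)*O = O*(-2 + O))
y(S) = 0 (y(S) = (0*(-2 + 0))/S = (0*(-2))/S = 0/S = 0)
223*y(18) - 35 = 223*0 - 35 = 0 - 35 = -35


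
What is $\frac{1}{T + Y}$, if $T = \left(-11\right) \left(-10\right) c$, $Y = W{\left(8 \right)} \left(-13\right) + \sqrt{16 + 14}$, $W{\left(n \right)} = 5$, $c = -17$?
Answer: $- \frac{129}{249613} - \frac{\sqrt{30}}{3744195} \approx -0.00051826$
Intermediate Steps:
$Y = -65 + \sqrt{30}$ ($Y = 5 \left(-13\right) + \sqrt{16 + 14} = -65 + \sqrt{30} \approx -59.523$)
$T = -1870$ ($T = \left(-11\right) \left(-10\right) \left(-17\right) = 110 \left(-17\right) = -1870$)
$\frac{1}{T + Y} = \frac{1}{-1870 - \left(65 - \sqrt{30}\right)} = \frac{1}{-1935 + \sqrt{30}}$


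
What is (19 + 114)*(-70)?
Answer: -9310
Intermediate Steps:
(19 + 114)*(-70) = 133*(-70) = -9310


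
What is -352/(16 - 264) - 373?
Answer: -11519/31 ≈ -371.58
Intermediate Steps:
-352/(16 - 264) - 373 = -352/(-248) - 373 = -352*(-1/248) - 373 = 44/31 - 373 = -11519/31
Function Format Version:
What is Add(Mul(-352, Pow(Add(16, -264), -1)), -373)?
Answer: Rational(-11519, 31) ≈ -371.58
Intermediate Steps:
Add(Mul(-352, Pow(Add(16, -264), -1)), -373) = Add(Mul(-352, Pow(-248, -1)), -373) = Add(Mul(-352, Rational(-1, 248)), -373) = Add(Rational(44, 31), -373) = Rational(-11519, 31)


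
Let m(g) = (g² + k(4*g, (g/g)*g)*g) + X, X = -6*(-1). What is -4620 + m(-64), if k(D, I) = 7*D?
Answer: 114170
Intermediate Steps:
X = 6
m(g) = 6 + 29*g² (m(g) = (g² + (7*(4*g))*g) + 6 = (g² + (28*g)*g) + 6 = (g² + 28*g²) + 6 = 29*g² + 6 = 6 + 29*g²)
-4620 + m(-64) = -4620 + (6 + 29*(-64)²) = -4620 + (6 + 29*4096) = -4620 + (6 + 118784) = -4620 + 118790 = 114170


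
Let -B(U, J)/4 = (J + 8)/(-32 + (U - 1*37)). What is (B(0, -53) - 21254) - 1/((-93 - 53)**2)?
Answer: -10421435055/490268 ≈ -21257.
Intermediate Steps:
B(U, J) = -4*(8 + J)/(-69 + U) (B(U, J) = -4*(J + 8)/(-32 + (U - 1*37)) = -4*(8 + J)/(-32 + (U - 37)) = -4*(8 + J)/(-32 + (-37 + U)) = -4*(8 + J)/(-69 + U))
(B(0, -53) - 21254) - 1/((-93 - 53)**2) = (4*(-8 - 1*(-53))/(-69 + 0) - 21254) - 1/((-93 - 53)**2) = (4*(-8 + 53)/(-69) - 21254) - 1/((-146)**2) = (4*(-1/69)*45 - 21254) - 1/21316 = (-60/23 - 21254) - 1*1/21316 = -488902/23 - 1/21316 = -10421435055/490268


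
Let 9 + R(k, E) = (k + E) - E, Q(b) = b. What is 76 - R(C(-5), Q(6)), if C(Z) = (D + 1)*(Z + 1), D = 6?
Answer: 113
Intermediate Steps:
C(Z) = 7 + 7*Z (C(Z) = (6 + 1)*(Z + 1) = 7*(1 + Z) = 7 + 7*Z)
R(k, E) = -9 + k (R(k, E) = -9 + ((k + E) - E) = -9 + ((E + k) - E) = -9 + k)
76 - R(C(-5), Q(6)) = 76 - (-9 + (7 + 7*(-5))) = 76 - (-9 + (7 - 35)) = 76 - (-9 - 28) = 76 - 1*(-37) = 76 + 37 = 113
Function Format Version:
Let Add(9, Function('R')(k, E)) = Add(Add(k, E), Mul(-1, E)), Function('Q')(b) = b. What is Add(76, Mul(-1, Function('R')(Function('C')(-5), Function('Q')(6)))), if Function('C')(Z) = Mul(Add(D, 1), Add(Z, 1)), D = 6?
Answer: 113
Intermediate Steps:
Function('C')(Z) = Add(7, Mul(7, Z)) (Function('C')(Z) = Mul(Add(6, 1), Add(Z, 1)) = Mul(7, Add(1, Z)) = Add(7, Mul(7, Z)))
Function('R')(k, E) = Add(-9, k) (Function('R')(k, E) = Add(-9, Add(Add(k, E), Mul(-1, E))) = Add(-9, Add(Add(E, k), Mul(-1, E))) = Add(-9, k))
Add(76, Mul(-1, Function('R')(Function('C')(-5), Function('Q')(6)))) = Add(76, Mul(-1, Add(-9, Add(7, Mul(7, -5))))) = Add(76, Mul(-1, Add(-9, Add(7, -35)))) = Add(76, Mul(-1, Add(-9, -28))) = Add(76, Mul(-1, -37)) = Add(76, 37) = 113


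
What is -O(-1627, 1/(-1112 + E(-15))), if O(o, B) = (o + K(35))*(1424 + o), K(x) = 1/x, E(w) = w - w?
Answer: -1651376/5 ≈ -3.3028e+5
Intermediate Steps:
E(w) = 0
O(o, B) = (1424 + o)*(1/35 + o) (O(o, B) = (o + 1/35)*(1424 + o) = (1/35 + o)*(1424 + o) = (1424 + o)*(1/35 + o))
-O(-1627, 1/(-1112 + E(-15))) = -(1424/35 + (-1627)**2 + (49841/35)*(-1627)) = -(1424/35 + 2647129 - 81091307/35) = -1*1651376/5 = -1651376/5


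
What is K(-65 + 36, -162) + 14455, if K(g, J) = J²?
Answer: 40699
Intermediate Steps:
K(-65 + 36, -162) + 14455 = (-162)² + 14455 = 26244 + 14455 = 40699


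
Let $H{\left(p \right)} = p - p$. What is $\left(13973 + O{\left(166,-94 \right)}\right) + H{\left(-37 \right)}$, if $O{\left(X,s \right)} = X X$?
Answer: $41529$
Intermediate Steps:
$H{\left(p \right)} = 0$
$O{\left(X,s \right)} = X^{2}$
$\left(13973 + O{\left(166,-94 \right)}\right) + H{\left(-37 \right)} = \left(13973 + 166^{2}\right) + 0 = \left(13973 + 27556\right) + 0 = 41529 + 0 = 41529$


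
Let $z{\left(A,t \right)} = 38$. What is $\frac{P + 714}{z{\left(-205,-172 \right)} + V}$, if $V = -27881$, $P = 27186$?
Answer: $- \frac{9300}{9281} \approx -1.002$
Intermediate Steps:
$\frac{P + 714}{z{\left(-205,-172 \right)} + V} = \frac{27186 + 714}{38 - 27881} = \frac{27900}{-27843} = 27900 \left(- \frac{1}{27843}\right) = - \frac{9300}{9281}$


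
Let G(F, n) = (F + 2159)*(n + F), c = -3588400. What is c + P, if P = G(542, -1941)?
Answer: -7367099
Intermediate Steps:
G(F, n) = (2159 + F)*(F + n)
P = -3778699 (P = 542² + 2159*542 + 2159*(-1941) + 542*(-1941) = 293764 + 1170178 - 4190619 - 1052022 = -3778699)
c + P = -3588400 - 3778699 = -7367099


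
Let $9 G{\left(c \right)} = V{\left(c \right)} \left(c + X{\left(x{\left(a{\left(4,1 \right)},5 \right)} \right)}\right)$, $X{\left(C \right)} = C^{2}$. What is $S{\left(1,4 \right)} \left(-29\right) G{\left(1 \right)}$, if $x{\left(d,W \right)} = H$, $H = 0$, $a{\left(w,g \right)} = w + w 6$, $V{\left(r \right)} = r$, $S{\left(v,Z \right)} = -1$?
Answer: $\frac{29}{9} \approx 3.2222$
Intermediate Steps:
$a{\left(w,g \right)} = 7 w$ ($a{\left(w,g \right)} = w + 6 w = 7 w$)
$x{\left(d,W \right)} = 0$
$G{\left(c \right)} = \frac{c^{2}}{9}$ ($G{\left(c \right)} = \frac{c \left(c + 0^{2}\right)}{9} = \frac{c \left(c + 0\right)}{9} = \frac{c c}{9} = \frac{c^{2}}{9}$)
$S{\left(1,4 \right)} \left(-29\right) G{\left(1 \right)} = \left(-1\right) \left(-29\right) \frac{1^{2}}{9} = 29 \cdot \frac{1}{9} \cdot 1 = 29 \cdot \frac{1}{9} = \frac{29}{9}$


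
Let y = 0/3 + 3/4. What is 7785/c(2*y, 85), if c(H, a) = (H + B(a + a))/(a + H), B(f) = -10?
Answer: -1346805/17 ≈ -79224.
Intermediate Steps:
y = ¾ (y = 0*(⅓) + 3*(¼) = 0 + ¾ = ¾ ≈ 0.75000)
c(H, a) = (-10 + H)/(H + a) (c(H, a) = (H - 10)/(a + H) = (-10 + H)/(H + a))
7785/c(2*y, 85) = 7785/(((-10 + 2*(¾))/(2*(¾) + 85))) = 7785/(((-10 + 3/2)/(3/2 + 85))) = 7785/((-17/2/(173/2))) = 7785/(((2/173)*(-17/2))) = 7785/(-17/173) = 7785*(-173/17) = -1346805/17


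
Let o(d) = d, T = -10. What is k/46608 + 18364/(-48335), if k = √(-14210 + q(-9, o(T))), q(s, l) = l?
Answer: -18364/48335 + I*√395/7768 ≈ -0.37993 + 0.0025585*I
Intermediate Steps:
k = 6*I*√395 (k = √(-14210 - 10) = √(-14220) = 6*I*√395 ≈ 119.25*I)
k/46608 + 18364/(-48335) = (6*I*√395)/46608 + 18364/(-48335) = (6*I*√395)*(1/46608) + 18364*(-1/48335) = I*√395/7768 - 18364/48335 = -18364/48335 + I*√395/7768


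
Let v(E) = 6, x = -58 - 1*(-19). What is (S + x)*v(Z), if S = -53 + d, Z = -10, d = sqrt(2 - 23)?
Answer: -552 + 6*I*sqrt(21) ≈ -552.0 + 27.495*I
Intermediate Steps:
d = I*sqrt(21) (d = sqrt(-21) = I*sqrt(21) ≈ 4.5826*I)
x = -39 (x = -58 + 19 = -39)
S = -53 + I*sqrt(21) ≈ -53.0 + 4.5826*I
(S + x)*v(Z) = ((-53 + I*sqrt(21)) - 39)*6 = (-92 + I*sqrt(21))*6 = -552 + 6*I*sqrt(21)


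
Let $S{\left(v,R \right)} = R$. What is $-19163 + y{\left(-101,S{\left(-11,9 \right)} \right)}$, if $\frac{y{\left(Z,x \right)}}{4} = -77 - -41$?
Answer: $-19307$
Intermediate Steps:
$y{\left(Z,x \right)} = -144$ ($y{\left(Z,x \right)} = 4 \left(-77 - -41\right) = 4 \left(-77 + 41\right) = 4 \left(-36\right) = -144$)
$-19163 + y{\left(-101,S{\left(-11,9 \right)} \right)} = -19163 - 144 = -19307$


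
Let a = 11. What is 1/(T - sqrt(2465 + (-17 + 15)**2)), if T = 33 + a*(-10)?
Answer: -77/3460 + sqrt(2469)/3460 ≈ -0.0078933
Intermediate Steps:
T = -77 (T = 33 + 11*(-10) = 33 - 110 = -77)
1/(T - sqrt(2465 + (-17 + 15)**2)) = 1/(-77 - sqrt(2465 + (-17 + 15)**2)) = 1/(-77 - sqrt(2465 + (-2)**2)) = 1/(-77 - sqrt(2465 + 4)) = 1/(-77 - sqrt(2469))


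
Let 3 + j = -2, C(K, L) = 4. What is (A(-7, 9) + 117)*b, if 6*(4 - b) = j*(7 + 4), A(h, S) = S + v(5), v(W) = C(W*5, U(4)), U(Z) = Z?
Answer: 5135/3 ≈ 1711.7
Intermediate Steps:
v(W) = 4
j = -5 (j = -3 - 2 = -5)
A(h, S) = 4 + S (A(h, S) = S + 4 = 4 + S)
b = 79/6 (b = 4 - (-5)*(7 + 4)/6 = 4 - (-5)*11/6 = 4 - ⅙*(-55) = 4 + 55/6 = 79/6 ≈ 13.167)
(A(-7, 9) + 117)*b = ((4 + 9) + 117)*(79/6) = (13 + 117)*(79/6) = 130*(79/6) = 5135/3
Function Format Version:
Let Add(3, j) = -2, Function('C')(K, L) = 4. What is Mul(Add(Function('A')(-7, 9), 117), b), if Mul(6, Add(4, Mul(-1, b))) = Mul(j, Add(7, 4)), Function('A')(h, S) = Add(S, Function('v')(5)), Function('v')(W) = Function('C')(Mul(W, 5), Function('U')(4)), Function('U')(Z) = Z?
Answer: Rational(5135, 3) ≈ 1711.7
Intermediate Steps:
Function('v')(W) = 4
j = -5 (j = Add(-3, -2) = -5)
Function('A')(h, S) = Add(4, S) (Function('A')(h, S) = Add(S, 4) = Add(4, S))
b = Rational(79, 6) (b = Add(4, Mul(Rational(-1, 6), Mul(-5, Add(7, 4)))) = Add(4, Mul(Rational(-1, 6), Mul(-5, 11))) = Add(4, Mul(Rational(-1, 6), -55)) = Add(4, Rational(55, 6)) = Rational(79, 6) ≈ 13.167)
Mul(Add(Function('A')(-7, 9), 117), b) = Mul(Add(Add(4, 9), 117), Rational(79, 6)) = Mul(Add(13, 117), Rational(79, 6)) = Mul(130, Rational(79, 6)) = Rational(5135, 3)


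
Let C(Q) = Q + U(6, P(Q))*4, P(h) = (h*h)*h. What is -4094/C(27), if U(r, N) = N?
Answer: -4094/78759 ≈ -0.051981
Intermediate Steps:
P(h) = h**3 (P(h) = h**2*h = h**3)
C(Q) = Q + 4*Q**3 (C(Q) = Q + Q**3*4 = Q + 4*Q**3)
-4094/C(27) = -4094/(27 + 4*27**3) = -4094/(27 + 4*19683) = -4094/(27 + 78732) = -4094/78759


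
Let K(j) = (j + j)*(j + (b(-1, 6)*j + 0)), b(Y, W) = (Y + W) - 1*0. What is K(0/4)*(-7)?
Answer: 0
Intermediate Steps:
b(Y, W) = W + Y (b(Y, W) = (W + Y) + 0 = W + Y)
K(j) = 12*j² (K(j) = (j + j)*(j + ((6 - 1)*j + 0)) = (2*j)*(j + (5*j + 0)) = (2*j)*(j + 5*j) = (2*j)*(6*j) = 12*j²)
K(0/4)*(-7) = (12*(0/4)²)*(-7) = (12*(0*(¼))²)*(-7) = (12*0²)*(-7) = (12*0)*(-7) = 0*(-7) = 0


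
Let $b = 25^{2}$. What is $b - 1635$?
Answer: $-1010$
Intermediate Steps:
$b = 625$
$b - 1635 = 625 - 1635 = -1010$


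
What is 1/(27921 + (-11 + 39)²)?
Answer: 1/28705 ≈ 3.4837e-5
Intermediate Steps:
1/(27921 + (-11 + 39)²) = 1/(27921 + 28²) = 1/(27921 + 784) = 1/28705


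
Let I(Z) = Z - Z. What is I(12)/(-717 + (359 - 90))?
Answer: 0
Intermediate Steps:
I(Z) = 0
I(12)/(-717 + (359 - 90)) = 0/(-717 + (359 - 90)) = 0/(-717 + 269) = 0/(-448) = -1/448*0 = 0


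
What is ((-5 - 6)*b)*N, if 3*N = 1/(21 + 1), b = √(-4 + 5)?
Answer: -⅙ ≈ -0.16667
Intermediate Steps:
b = 1 (b = √1 = 1)
N = 1/66 (N = 1/(3*(21 + 1)) = (⅓)/22 = (⅓)*(1/22) = 1/66 ≈ 0.015152)
((-5 - 6)*b)*N = ((-5 - 6)*1)*(1/66) = -11*1*(1/66) = -11*1/66 = -⅙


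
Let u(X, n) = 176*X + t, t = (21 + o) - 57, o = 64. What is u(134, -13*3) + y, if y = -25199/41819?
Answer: 987405029/41819 ≈ 23611.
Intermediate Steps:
t = 28 (t = (21 + 64) - 57 = 85 - 57 = 28)
u(X, n) = 28 + 176*X (u(X, n) = 176*X + 28 = 28 + 176*X)
y = -25199/41819 (y = -25199*1/41819 = -25199/41819 ≈ -0.60257)
u(134, -13*3) + y = (28 + 176*134) - 25199/41819 = (28 + 23584) - 25199/41819 = 23612 - 25199/41819 = 987405029/41819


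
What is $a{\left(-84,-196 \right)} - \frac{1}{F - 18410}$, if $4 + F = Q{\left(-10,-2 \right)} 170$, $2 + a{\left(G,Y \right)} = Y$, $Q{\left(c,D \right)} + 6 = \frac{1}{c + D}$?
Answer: $- \frac{23104416}{116689} \approx -198.0$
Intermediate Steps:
$Q{\left(c,D \right)} = -6 + \frac{1}{D + c}$ ($Q{\left(c,D \right)} = -6 + \frac{1}{c + D} = -6 + \frac{1}{D + c}$)
$a{\left(G,Y \right)} = -2 + Y$
$F = - \frac{6229}{6}$ ($F = -4 + \frac{1 - -12 - -60}{-2 - 10} \cdot 170 = -4 + \frac{1 + 12 + 60}{-12} \cdot 170 = -4 + \left(- \frac{1}{12}\right) 73 \cdot 170 = -4 - \frac{6205}{6} = - \frac{6229}{6} \approx -1038.2$)
$a{\left(-84,-196 \right)} - \frac{1}{F - 18410} = \left(-2 - 196\right) - \frac{1}{- \frac{6229}{6} - 18410} = -198 - \frac{1}{- \frac{116689}{6}} = -198 - - \frac{6}{116689} = -198 + \frac{6}{116689} = - \frac{23104416}{116689}$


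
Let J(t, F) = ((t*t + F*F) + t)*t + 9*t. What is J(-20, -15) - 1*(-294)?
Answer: -11986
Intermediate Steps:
J(t, F) = 9*t + t*(t + F² + t²) (J(t, F) = ((t² + F²) + t)*t + 9*t = ((F² + t²) + t)*t + 9*t = (t + F² + t²)*t + 9*t = t*(t + F² + t²) + 9*t = 9*t + t*(t + F² + t²))
J(-20, -15) - 1*(-294) = -20*(9 - 20 + (-15)² + (-20)²) - 1*(-294) = -20*(9 - 20 + 225 + 400) + 294 = -20*614 + 294 = -12280 + 294 = -11986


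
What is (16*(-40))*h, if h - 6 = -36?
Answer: 19200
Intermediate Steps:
h = -30 (h = 6 - 36 = -30)
(16*(-40))*h = (16*(-40))*(-30) = -640*(-30) = 19200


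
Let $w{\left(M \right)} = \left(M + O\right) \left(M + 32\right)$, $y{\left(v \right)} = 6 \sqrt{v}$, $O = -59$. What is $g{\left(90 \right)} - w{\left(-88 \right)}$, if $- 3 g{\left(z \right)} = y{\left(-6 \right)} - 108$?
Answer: $-8196 - 2 i \sqrt{6} \approx -8196.0 - 4.899 i$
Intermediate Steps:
$w{\left(M \right)} = \left(-59 + M\right) \left(32 + M\right)$ ($w{\left(M \right)} = \left(M - 59\right) \left(M + 32\right) = \left(-59 + M\right) \left(32 + M\right)$)
$g{\left(z \right)} = 36 - 2 i \sqrt{6}$ ($g{\left(z \right)} = - \frac{6 \sqrt{-6} - 108}{3} = - \frac{6 i \sqrt{6} - 108}{3} = - \frac{-108 + 6 i \sqrt{6}}{3} = 36 - 2 i \sqrt{6}$)
$g{\left(90 \right)} - w{\left(-88 \right)} = \left(36 - 2 i \sqrt{6}\right) - \left(-1888 + \left(-88\right)^{2} - -2376\right) = \left(36 - 2 i \sqrt{6}\right) - \left(-1888 + 7744 + 2376\right) = \left(36 - 2 i \sqrt{6}\right) - 8232 = -8196 - 2 i \sqrt{6}$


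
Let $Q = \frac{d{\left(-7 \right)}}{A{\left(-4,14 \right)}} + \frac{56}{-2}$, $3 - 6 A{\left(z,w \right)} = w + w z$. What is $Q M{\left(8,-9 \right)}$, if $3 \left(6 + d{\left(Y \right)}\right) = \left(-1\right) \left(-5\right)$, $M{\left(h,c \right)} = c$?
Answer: $\frac{1286}{5} \approx 257.2$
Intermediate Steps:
$A{\left(z,w \right)} = \frac{1}{2} - \frac{w}{6} - \frac{w z}{6}$ ($A{\left(z,w \right)} = \frac{1}{2} - \frac{w + w z}{6} = \frac{1}{2} - \left(\frac{w}{6} + \frac{w z}{6}\right) = \frac{1}{2} - \frac{w}{6} - \frac{w z}{6}$)
$d{\left(Y \right)} = - \frac{13}{3}$ ($d{\left(Y \right)} = -6 + \frac{\left(-1\right) \left(-5\right)}{3} = -6 + \frac{1}{3} \cdot 5 = -6 + \frac{5}{3} = - \frac{13}{3}$)
$Q = - \frac{1286}{45}$ ($Q = - \frac{13}{3 \left(\frac{1}{2} - \frac{7}{3} - \frac{7}{3} \left(-4\right)\right)} + \frac{56}{-2} = - \frac{13}{3 \left(\frac{1}{2} - \frac{7}{3} + \frac{28}{3}\right)} + 56 \left(- \frac{1}{2}\right) = - \frac{13}{3 \cdot \frac{15}{2}} - 28 = \left(- \frac{13}{3}\right) \frac{2}{15} - 28 = - \frac{26}{45} - 28 = - \frac{1286}{45} \approx -28.578$)
$Q M{\left(8,-9 \right)} = \left(- \frac{1286}{45}\right) \left(-9\right) = \frac{1286}{5}$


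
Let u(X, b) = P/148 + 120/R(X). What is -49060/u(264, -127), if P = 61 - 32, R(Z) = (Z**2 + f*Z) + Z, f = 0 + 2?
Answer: -21325204560/85913 ≈ -2.4822e+5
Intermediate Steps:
f = 2
R(Z) = Z**2 + 3*Z (R(Z) = (Z**2 + 2*Z) + Z = Z**2 + 3*Z)
P = 29
u(X, b) = 29/148 + 120/(X*(3 + X)) (u(X, b) = 29/148 + 120/((X*(3 + X))) = 29*(1/148) + 120*(1/(X*(3 + X))) = 29/148 + 120/(X*(3 + X)))
-49060/u(264, -127) = -49060*39072*(3 + 264)/(17760 + 29*264*(3 + 264)) = -49060*10432224/(17760 + 29*264*267) = -49060*10432224/(17760 + 2044152) = -49060/((1/148)*(1/264)*(1/267)*2061912) = -49060/85913/434676 = -49060*434676/85913 = -21325204560/85913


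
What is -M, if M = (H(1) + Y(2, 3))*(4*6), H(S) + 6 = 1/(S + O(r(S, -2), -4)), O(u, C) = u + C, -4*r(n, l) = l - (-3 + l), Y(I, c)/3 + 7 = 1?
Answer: 2912/5 ≈ 582.40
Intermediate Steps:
Y(I, c) = -18 (Y(I, c) = -21 + 3*1 = -21 + 3 = -18)
r(n, l) = -3/4 (r(n, l) = -(l - (-3 + l))/4 = -(l + (3 - l))/4 = -1/4*3 = -3/4)
O(u, C) = C + u
H(S) = -6 + 1/(-19/4 + S) (H(S) = -6 + 1/(S + (-4 - 3/4)) = -6 + 1/(S - 19/4) = -6 + 1/(-19/4 + S))
M = -2912/5 (M = (2*(59 - 12*1)/(-19 + 4*1) - 18)*(4*6) = (2*(59 - 12)/(-19 + 4) - 18)*24 = (2*47/(-15) - 18)*24 = (2*(-1/15)*47 - 18)*24 = (-94/15 - 18)*24 = -364/15*24 = -2912/5 ≈ -582.40)
-M = -1*(-2912/5) = 2912/5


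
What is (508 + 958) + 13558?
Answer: 15024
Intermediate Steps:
(508 + 958) + 13558 = 1466 + 13558 = 15024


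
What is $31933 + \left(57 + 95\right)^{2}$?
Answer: $55037$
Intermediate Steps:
$31933 + \left(57 + 95\right)^{2} = 31933 + 152^{2} = 31933 + 23104 = 55037$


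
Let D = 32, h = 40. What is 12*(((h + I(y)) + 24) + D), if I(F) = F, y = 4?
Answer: 1200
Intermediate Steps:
12*(((h + I(y)) + 24) + D) = 12*(((40 + 4) + 24) + 32) = 12*((44 + 24) + 32) = 12*(68 + 32) = 12*100 = 1200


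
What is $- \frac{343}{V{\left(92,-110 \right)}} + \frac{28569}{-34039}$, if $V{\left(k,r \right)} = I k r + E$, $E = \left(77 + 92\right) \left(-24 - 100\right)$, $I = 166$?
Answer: $- \frac{48580651067}{57896118164} \approx -0.8391$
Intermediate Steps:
$E = -20956$ ($E = 169 \left(-124\right) = -20956$)
$V{\left(k,r \right)} = -20956 + 166 k r$ ($V{\left(k,r \right)} = 166 k r - 20956 = -20956 + 166 k r$)
$- \frac{343}{V{\left(92,-110 \right)}} + \frac{28569}{-34039} = - \frac{343}{-20956 + 166 \cdot 92 \left(-110\right)} + \frac{28569}{-34039} = - \frac{343}{-20956 - 1679920} + 28569 \left(- \frac{1}{34039}\right) = - \frac{343}{-1700876} - \frac{28569}{34039} = \left(-343\right) \left(- \frac{1}{1700876}\right) - \frac{28569}{34039} = \frac{343}{1700876} - \frac{28569}{34039} = - \frac{48580651067}{57896118164}$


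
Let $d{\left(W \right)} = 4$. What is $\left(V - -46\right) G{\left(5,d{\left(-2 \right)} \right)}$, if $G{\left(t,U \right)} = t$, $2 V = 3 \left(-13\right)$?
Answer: $\frac{265}{2} \approx 132.5$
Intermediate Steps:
$V = - \frac{39}{2}$ ($V = \frac{3 \left(-13\right)}{2} = \frac{1}{2} \left(-39\right) = - \frac{39}{2} \approx -19.5$)
$\left(V - -46\right) G{\left(5,d{\left(-2 \right)} \right)} = \left(- \frac{39}{2} - -46\right) 5 = \left(- \frac{39}{2} + 46\right) 5 = \frac{53}{2} \cdot 5 = \frac{265}{2}$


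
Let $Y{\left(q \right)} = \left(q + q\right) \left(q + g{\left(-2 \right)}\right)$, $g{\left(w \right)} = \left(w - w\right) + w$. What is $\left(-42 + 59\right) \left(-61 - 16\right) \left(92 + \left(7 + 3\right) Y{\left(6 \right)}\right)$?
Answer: $-748748$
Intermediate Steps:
$g{\left(w \right)} = w$ ($g{\left(w \right)} = 0 + w = w$)
$Y{\left(q \right)} = 2 q \left(-2 + q\right)$ ($Y{\left(q \right)} = \left(q + q\right) \left(q - 2\right) = 2 q \left(-2 + q\right)$)
$\left(-42 + 59\right) \left(-61 - 16\right) \left(92 + \left(7 + 3\right) Y{\left(6 \right)}\right) = \left(-42 + 59\right) \left(-61 - 16\right) \left(92 + \left(7 + 3\right) 2 \cdot 6 \left(-2 + 6\right)\right) = 17 \left(-77\right) \left(92 + 10 \cdot 2 \cdot 6 \cdot 4\right) = - 1309 \left(92 + 10 \cdot 48\right) = - 1309 \left(92 + 480\right) = \left(-1309\right) 572 = -748748$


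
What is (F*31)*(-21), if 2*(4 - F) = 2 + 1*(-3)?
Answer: -5859/2 ≈ -2929.5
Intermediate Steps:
F = 9/2 (F = 4 - (2 + 1*(-3))/2 = 4 - (2 - 3)/2 = 4 - ½*(-1) = 4 + ½ = 9/2 ≈ 4.5000)
(F*31)*(-21) = ((9/2)*31)*(-21) = (279/2)*(-21) = -5859/2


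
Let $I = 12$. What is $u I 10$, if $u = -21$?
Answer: $-2520$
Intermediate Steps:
$u I 10 = \left(-21\right) 12 \cdot 10 = \left(-252\right) 10 = -2520$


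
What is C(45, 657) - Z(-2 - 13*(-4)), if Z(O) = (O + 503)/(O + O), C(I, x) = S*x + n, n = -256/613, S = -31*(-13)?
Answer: 16230097711/61300 ≈ 2.6477e+5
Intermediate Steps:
S = 403
n = -256/613 (n = -256*1/613 = -256/613 ≈ -0.41762)
C(I, x) = -256/613 + 403*x (C(I, x) = 403*x - 256/613 = -256/613 + 403*x)
Z(O) = (503 + O)/(2*O) (Z(O) = (503 + O)/((2*O)) = (503 + O)*(1/(2*O)) = (503 + O)/(2*O))
C(45, 657) - Z(-2 - 13*(-4)) = (-256/613 + 403*657) - (503 + (-2 - 13*(-4)))/(2*(-2 - 13*(-4))) = (-256/613 + 264771) - (503 + (-2 + 52))/(2*(-2 + 52)) = 162304367/613 - (503 + 50)/(2*50) = 162304367/613 - 553/(2*50) = 162304367/613 - 1*553/100 = 162304367/613 - 553/100 = 16230097711/61300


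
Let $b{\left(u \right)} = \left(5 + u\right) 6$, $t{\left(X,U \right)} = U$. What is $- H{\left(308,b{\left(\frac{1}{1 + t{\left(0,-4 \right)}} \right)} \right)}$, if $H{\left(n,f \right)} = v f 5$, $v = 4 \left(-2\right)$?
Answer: $1120$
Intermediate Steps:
$v = -8$
$b{\left(u \right)} = 30 + 6 u$
$H{\left(n,f \right)} = - 40 f$ ($H{\left(n,f \right)} = - 8 f 5 = - 8 \cdot 5 f = - 40 f$)
$- H{\left(308,b{\left(\frac{1}{1 + t{\left(0,-4 \right)}} \right)} \right)} = - \left(-40\right) \left(30 + \frac{6}{1 - 4}\right) = - \left(-40\right) \left(30 + \frac{6}{-3}\right) = - \left(-40\right) \left(30 + 6 \left(- \frac{1}{3}\right)\right) = - \left(-40\right) \left(30 - 2\right) = - \left(-40\right) 28 = \left(-1\right) \left(-1120\right) = 1120$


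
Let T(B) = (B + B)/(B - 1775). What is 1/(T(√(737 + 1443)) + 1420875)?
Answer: 894709357003/1271270156392632881 + 1420*√545/1271270156392632881 ≈ 7.0379e-7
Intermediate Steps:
T(B) = 2*B/(-1775 + B) (T(B) = (2*B)/(-1775 + B) = 2*B/(-1775 + B))
1/(T(√(737 + 1443)) + 1420875) = 1/(2*√(737 + 1443)/(-1775 + √(737 + 1443)) + 1420875) = 1/(2*√2180/(-1775 + √2180) + 1420875) = 1/(2*(2*√545)/(-1775 + 2*√545) + 1420875) = 1/(4*√545/(-1775 + 2*√545) + 1420875) = 1/(1420875 + 4*√545/(-1775 + 2*√545))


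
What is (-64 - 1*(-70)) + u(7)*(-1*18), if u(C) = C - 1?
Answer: -102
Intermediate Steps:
u(C) = -1 + C
(-64 - 1*(-70)) + u(7)*(-1*18) = (-64 - 1*(-70)) + (-1 + 7)*(-1*18) = (-64 + 70) + 6*(-18) = 6 - 108 = -102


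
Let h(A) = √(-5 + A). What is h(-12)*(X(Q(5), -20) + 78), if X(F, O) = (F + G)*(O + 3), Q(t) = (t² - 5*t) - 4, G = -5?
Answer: 231*I*√17 ≈ 952.44*I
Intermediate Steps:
Q(t) = -4 + t² - 5*t
X(F, O) = (-5 + F)*(3 + O) (X(F, O) = (F - 5)*(O + 3) = (-5 + F)*(3 + O))
h(-12)*(X(Q(5), -20) + 78) = √(-5 - 12)*((-15 - 5*(-20) + 3*(-4 + 5² - 5*5) + (-4 + 5² - 5*5)*(-20)) + 78) = √(-17)*((-15 + 100 + 3*(-4 + 25 - 25) + (-4 + 25 - 25)*(-20)) + 78) = (I*√17)*((-15 + 100 + 3*(-4) - 4*(-20)) + 78) = (I*√17)*((-15 + 100 - 12 + 80) + 78) = (I*√17)*(153 + 78) = (I*√17)*231 = 231*I*√17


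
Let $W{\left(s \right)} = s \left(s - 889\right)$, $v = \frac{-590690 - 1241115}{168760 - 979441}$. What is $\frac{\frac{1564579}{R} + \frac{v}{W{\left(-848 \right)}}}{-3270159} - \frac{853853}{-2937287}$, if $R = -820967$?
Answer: $\frac{2737311450509565453303338315347}{9416437278578737315200883056816} \approx 0.2907$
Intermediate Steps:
$v = \frac{1831805}{810681}$ ($v = - \frac{1831805}{-810681} = \left(-1831805\right) \left(- \frac{1}{810681}\right) = \frac{1831805}{810681} \approx 2.2596$)
$W{\left(s \right)} = s \left(-889 + s\right)$
$\frac{\frac{1564579}{R} + \frac{v}{W{\left(-848 \right)}}}{-3270159} - \frac{853853}{-2937287} = \frac{\frac{1564579}{-820967} + \frac{1831805}{810681 \left(- 848 \left(-889 - 848\right)\right)}}{-3270159} - \frac{853853}{-2937287} = \left(1564579 \left(- \frac{1}{820967}\right) + \frac{1831805}{810681 \left(\left(-848\right) \left(-1737\right)\right)}\right) \left(- \frac{1}{3270159}\right) - - \frac{853853}{2937287} = \left(- \frac{1564579}{820967} + \frac{1831805}{810681 \cdot 1472976}\right) \left(- \frac{1}{3270159}\right) + \frac{853853}{2937287} = \left(- \frac{1564579}{820967} + \frac{1831805}{810681} \cdot \frac{1}{1472976}\right) \left(- \frac{1}{3270159}\right) + \frac{853853}{2937287} = \left(- \frac{1564579}{820967} + \frac{1831805}{1194113656656}\right) \left(- \frac{1}{3270159}\right) + \frac{853853}{2937287} = \left(- \frac{1868283646965732389}{980327906363906352}\right) \left(- \frac{1}{3270159}\right) + \frac{853853}{2937287} = \frac{1868283646965732389}{3205828125947085632149968} + \frac{853853}{2937287} = \frac{2737311450509565453303338315347}{9416437278578737315200883056816}$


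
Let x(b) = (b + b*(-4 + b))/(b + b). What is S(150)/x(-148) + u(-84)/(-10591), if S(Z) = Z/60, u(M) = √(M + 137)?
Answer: -5/151 - √53/10591 ≈ -0.033800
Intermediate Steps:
u(M) = √(137 + M)
S(Z) = Z/60 (S(Z) = Z*(1/60) = Z/60)
x(b) = (b + b*(-4 + b))/(2*b) (x(b) = (b + b*(-4 + b))/((2*b)) = (b + b*(-4 + b))*(1/(2*b)) = (b + b*(-4 + b))/(2*b))
S(150)/x(-148) + u(-84)/(-10591) = ((1/60)*150)/(-3/2 + (½)*(-148)) + √(137 - 84)/(-10591) = 5/(2*(-3/2 - 74)) + √53*(-1/10591) = 5/(2*(-151/2)) - √53/10591 = (5/2)*(-2/151) - √53/10591 = -5/151 - √53/10591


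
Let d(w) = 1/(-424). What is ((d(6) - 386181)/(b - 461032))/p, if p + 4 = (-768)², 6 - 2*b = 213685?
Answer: 4678307/4057582699632 ≈ 1.1530e-6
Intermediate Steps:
b = -213679/2 (b = 3 - ½*213685 = 3 - 213685/2 = -213679/2 ≈ -1.0684e+5)
d(w) = -1/424
p = 589820 (p = -4 + (-768)² = -4 + 589824 = 589820)
((d(6) - 386181)/(b - 461032))/p = ((-1/424 - 386181)/(-213679/2 - 461032))/589820 = -163740745/(424*(-1135743/2))*(1/589820) = -163740745/424*(-2/1135743)*(1/589820) = (23391535/34396788)*(1/589820) = 4678307/4057582699632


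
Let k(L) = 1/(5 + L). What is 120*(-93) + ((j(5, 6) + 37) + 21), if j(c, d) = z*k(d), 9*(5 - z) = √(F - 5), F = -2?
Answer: -122117/11 - I*√7/99 ≈ -11102.0 - 0.026725*I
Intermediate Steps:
z = 5 - I*√7/9 (z = 5 - √(-2 - 5)/9 = 5 - I*√7/9 ≈ 5.0 - 0.29397*I)
j(c, d) = (5 - I*√7/9)/(5 + d)
120*(-93) + ((j(5, 6) + 37) + 21) = 120*(-93) + (((45 - I*√7)/(9*(5 + 6)) + 37) + 21) = -11160 + (((⅑)*(45 - I*√7)/11 + 37) + 21) = -11160 + (((⅑)*(1/11)*(45 - I*√7) + 37) + 21) = -11160 + (((5/11 - I*√7/99) + 37) + 21) = -11160 + ((412/11 - I*√7/99) + 21) = -11160 + (643/11 - I*√7/99) = -122117/11 - I*√7/99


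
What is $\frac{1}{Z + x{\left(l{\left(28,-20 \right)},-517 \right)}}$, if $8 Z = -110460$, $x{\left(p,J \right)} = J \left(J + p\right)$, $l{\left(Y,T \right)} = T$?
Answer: $\frac{2}{527643} \approx 3.7904 \cdot 10^{-6}$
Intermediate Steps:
$Z = - \frac{27615}{2}$ ($Z = \frac{1}{8} \left(-110460\right) = - \frac{27615}{2} \approx -13808.0$)
$\frac{1}{Z + x{\left(l{\left(28,-20 \right)},-517 \right)}} = \frac{1}{- \frac{27615}{2} - 517 \left(-517 - 20\right)} = \frac{1}{- \frac{27615}{2} - -277629} = \frac{1}{- \frac{27615}{2} + 277629} = \frac{1}{\frac{527643}{2}} = \frac{2}{527643}$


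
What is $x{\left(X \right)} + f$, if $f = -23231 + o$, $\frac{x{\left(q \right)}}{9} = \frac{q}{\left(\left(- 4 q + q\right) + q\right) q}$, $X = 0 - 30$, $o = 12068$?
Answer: $- \frac{223257}{20} \approx -11163.0$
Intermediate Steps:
$X = -30$ ($X = 0 - 30 = -30$)
$x{\left(q \right)} = - \frac{9}{2 q}$ ($x{\left(q \right)} = 9 \frac{q}{\left(\left(- 4 q + q\right) + q\right) q} = 9 \frac{q}{\left(- 3 q + q\right) q} = 9 \frac{q}{- 2 q q} = 9 \frac{q}{\left(-2\right) q^{2}} = 9 q \left(- \frac{1}{2 q^{2}}\right) = 9 \left(- \frac{1}{2 q}\right) = - \frac{9}{2 q}$)
$f = -11163$ ($f = -23231 + 12068 = -11163$)
$x{\left(X \right)} + f = - \frac{9}{2 \left(-30\right)} - 11163 = \left(- \frac{9}{2}\right) \left(- \frac{1}{30}\right) - 11163 = \frac{3}{20} - 11163 = - \frac{223257}{20}$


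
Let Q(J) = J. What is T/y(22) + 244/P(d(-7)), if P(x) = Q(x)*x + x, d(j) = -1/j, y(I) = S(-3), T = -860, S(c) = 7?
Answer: 19203/14 ≈ 1371.6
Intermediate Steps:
y(I) = 7
P(x) = x + x**2 (P(x) = x*x + x = x**2 + x = x + x**2)
T/y(22) + 244/P(d(-7)) = -860/7 + 244/(((-1/(-7))*(1 - 1/(-7)))) = -860*1/7 + 244/(((-1*(-1/7))*(1 - 1*(-1/7)))) = -860/7 + 244/(((1 + 1/7)/7)) = -860/7 + 244/(((1/7)*(8/7))) = -860/7 + 244/(8/49) = -860/7 + 244*(49/8) = -860/7 + 2989/2 = 19203/14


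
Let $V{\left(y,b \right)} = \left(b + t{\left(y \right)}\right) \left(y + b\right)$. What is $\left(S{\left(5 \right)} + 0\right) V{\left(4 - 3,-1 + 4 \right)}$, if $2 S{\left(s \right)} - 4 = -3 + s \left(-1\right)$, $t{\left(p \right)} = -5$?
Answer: $16$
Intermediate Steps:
$S{\left(s \right)} = \frac{1}{2} - \frac{s}{2}$ ($S{\left(s \right)} = 2 + \frac{-3 + s \left(-1\right)}{2} = 2 + \frac{-3 - s}{2} = 2 - \left(\frac{3}{2} + \frac{s}{2}\right) = \frac{1}{2} - \frac{s}{2}$)
$V{\left(y,b \right)} = \left(-5 + b\right) \left(b + y\right)$ ($V{\left(y,b \right)} = \left(b - 5\right) \left(y + b\right) = \left(-5 + b\right) \left(b + y\right)$)
$\left(S{\left(5 \right)} + 0\right) V{\left(4 - 3,-1 + 4 \right)} = \left(\left(\frac{1}{2} - \frac{5}{2}\right) + 0\right) \left(\left(-1 + 4\right)^{2} - 5 \left(-1 + 4\right) - 5 \left(4 - 3\right) + \left(-1 + 4\right) \left(4 - 3\right)\right) = \left(\left(\frac{1}{2} - \frac{5}{2}\right) + 0\right) \left(3^{2} - 15 - 5 + 3 \cdot 1\right) = \left(-2 + 0\right) \left(9 - 15 - 5 + 3\right) = \left(-2\right) \left(-8\right) = 16$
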